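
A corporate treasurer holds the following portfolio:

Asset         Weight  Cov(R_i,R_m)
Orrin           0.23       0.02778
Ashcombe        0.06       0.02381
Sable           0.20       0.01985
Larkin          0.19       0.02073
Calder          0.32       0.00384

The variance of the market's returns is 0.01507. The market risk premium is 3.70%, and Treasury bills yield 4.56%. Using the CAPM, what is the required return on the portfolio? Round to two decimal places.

β_Orrin = 0.02778 / 0.01507 = 1.8434
β_Ashcombe = 0.02381 / 0.01507 = 1.5800
β_Sable = 0.01985 / 0.01507 = 1.3172
β_Larkin = 0.02073 / 0.01507 = 1.3756
β_Calder = 0.00384 / 0.01507 = 0.2548
β_P = Σ w_i β_i = 0.23×1.8434 + 0.06×1.5800 + 0.20×1.3172 + 0.19×1.3756 + 0.32×0.2548 = 1.1251
E(R_P) = R_f + β_P × MRP = 4.56% + 1.1251 × 3.70% = 8.72%

8.72%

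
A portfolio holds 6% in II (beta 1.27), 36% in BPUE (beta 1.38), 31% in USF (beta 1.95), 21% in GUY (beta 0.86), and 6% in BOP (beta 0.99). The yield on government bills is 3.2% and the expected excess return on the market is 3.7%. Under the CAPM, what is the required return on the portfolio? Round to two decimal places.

β_P = Σ w_i β_i = 0.06×1.27 + 0.36×1.38 + 0.31×1.95 + 0.21×0.86 + 0.06×0.99 = 1.4175
E(R_P) = R_f + β_P × MRP = 3.2% + 1.4175 × 3.7% = 8.44%

8.44%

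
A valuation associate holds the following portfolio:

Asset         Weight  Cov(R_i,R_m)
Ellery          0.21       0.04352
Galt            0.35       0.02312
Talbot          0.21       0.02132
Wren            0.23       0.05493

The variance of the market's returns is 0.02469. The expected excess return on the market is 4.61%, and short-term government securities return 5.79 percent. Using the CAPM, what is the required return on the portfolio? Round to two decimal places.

12.20%

β_Ellery = 0.04352 / 0.02469 = 1.7627
β_Galt = 0.02312 / 0.02469 = 0.9364
β_Talbot = 0.02132 / 0.02469 = 0.8635
β_Wren = 0.05493 / 0.02469 = 2.2248
β_P = Σ w_i β_i = 0.21×1.7627 + 0.35×0.9364 + 0.21×0.8635 + 0.23×2.2248 = 1.3909
E(R_P) = R_f + β_P × MRP = 5.79% + 1.3909 × 4.61% = 12.20%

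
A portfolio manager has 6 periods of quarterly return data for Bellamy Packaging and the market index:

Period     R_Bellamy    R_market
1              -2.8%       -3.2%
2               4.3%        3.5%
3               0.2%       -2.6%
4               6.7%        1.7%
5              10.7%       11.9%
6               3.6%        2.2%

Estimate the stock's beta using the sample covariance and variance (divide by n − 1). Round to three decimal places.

Mean R_i = (-2.8 + 4.3 + 0.2 + 6.7 + 10.7 + 3.6) / 6 = 3.7833%
Mean R_m = (-3.2 + 3.5 − 2.6 + 1.7 + 11.9 + 2.2) / 6 = 2.2500%
Σ(R_i − R̄_i)(R_m − R̄_m) = 119.0550  ⇒  Cov = 119.0550 / 5 = 23.8110
Σ(R_m − R̄_m)² = 148.2150  ⇒  Var(R_m) = 148.2150 / 5 = 29.6430
β = Cov / Var(R_m) = 23.8110 / 29.6430 = 0.8033

0.803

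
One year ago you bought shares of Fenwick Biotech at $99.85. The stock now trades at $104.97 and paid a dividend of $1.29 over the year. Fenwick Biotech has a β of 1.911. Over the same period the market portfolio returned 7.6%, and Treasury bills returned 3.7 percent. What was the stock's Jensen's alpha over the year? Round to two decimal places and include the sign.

-4.73%

Realised HPR = (P1 + D1 − P0) / P0 = (104.97 + 1.29 − 99.85) / 99.85 = 6.41 / 99.85 = 6.4196%
MRP = 7.6% − 3.7% = 3.90%
CAPM required = R_f + β·MRP = 3.7% + 1.911 × 3.9% = 11.1529%
α = realised − required = 6.4196% − 11.1529% = -4.73%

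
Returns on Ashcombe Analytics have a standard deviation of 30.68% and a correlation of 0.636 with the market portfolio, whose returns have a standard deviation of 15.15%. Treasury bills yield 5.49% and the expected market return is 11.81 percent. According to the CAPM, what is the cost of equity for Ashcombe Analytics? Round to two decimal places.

13.63%

β = ρ × σ_i / σ_m = 0.636 × 30.68% / 15.15% = 1.2880
MRP = 11.81% − 5.49% = 6.32%
E(R) = 5.49% + 1.2880 × 6.32% = 13.63%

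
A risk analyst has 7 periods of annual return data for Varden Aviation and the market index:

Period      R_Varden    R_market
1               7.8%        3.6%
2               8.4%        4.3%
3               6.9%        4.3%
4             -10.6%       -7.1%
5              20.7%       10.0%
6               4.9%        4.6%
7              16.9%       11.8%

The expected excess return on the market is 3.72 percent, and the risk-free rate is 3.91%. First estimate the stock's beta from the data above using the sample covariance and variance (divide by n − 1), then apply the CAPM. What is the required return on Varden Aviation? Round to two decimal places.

9.87%

Mean R_i = (7.8 + 8.4 + 6.9 − 10.6 + 20.7 + 4.9 + 16.9) / 7 = 7.8571%
Mean R_m = (3.6 + 4.3 + 4.3 − 7.1 + 10.0 + 4.6 + 11.8) / 7 = 4.5000%
Σ(R_i − R̄_i)(R_m − R̄_m) = 350.5900  ⇒  Cov = 350.5900 / 6 = 58.4317
Σ(R_m − R̄_m)² = 219.0000  ⇒  Var(R_m) = 219.0000 / 6 = 36.5000
β = Cov / Var(R_m) = 58.4317 / 36.5000 = 1.6009
E(R) = R_f + β × MRP = 3.91% + 1.6009 × 3.72% = 9.87%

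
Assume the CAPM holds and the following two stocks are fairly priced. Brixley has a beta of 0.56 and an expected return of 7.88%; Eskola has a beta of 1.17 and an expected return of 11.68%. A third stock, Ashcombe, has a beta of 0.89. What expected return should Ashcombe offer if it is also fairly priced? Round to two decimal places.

MRP (SML slope) = (11.68% − 7.88%) / (1.17 − 0.56) = 3.80% / 0.61 = 6.2295%
R_f (intercept) = 7.88% − 0.56 × 6.2295% = 4.3915%
E(R_Ashcombe) = R_f + β × MRP = 4.3915% + 0.89 × 6.2295% = 9.94%

9.94%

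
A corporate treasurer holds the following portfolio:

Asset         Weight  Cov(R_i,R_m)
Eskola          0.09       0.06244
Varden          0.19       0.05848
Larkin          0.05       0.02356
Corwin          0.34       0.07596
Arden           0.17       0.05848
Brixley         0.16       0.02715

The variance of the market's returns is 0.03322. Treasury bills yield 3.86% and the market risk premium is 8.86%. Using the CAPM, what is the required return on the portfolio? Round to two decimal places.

β_Eskola = 0.06244 / 0.03322 = 1.8796
β_Varden = 0.05848 / 0.03322 = 1.7604
β_Larkin = 0.02356 / 0.03322 = 0.7092
β_Corwin = 0.07596 / 0.03322 = 2.2866
β_Arden = 0.05848 / 0.03322 = 1.7604
β_Brixley = 0.02715 / 0.03322 = 0.8173
β_P = Σ w_i β_i = 0.09×1.8796 + 0.19×1.7604 + 0.05×0.7092 + 0.34×2.2866 + 0.17×1.7604 + 0.16×0.8173 = 1.7466
E(R_P) = R_f + β_P × MRP = 3.86% + 1.7466 × 8.86% = 19.33%

19.33%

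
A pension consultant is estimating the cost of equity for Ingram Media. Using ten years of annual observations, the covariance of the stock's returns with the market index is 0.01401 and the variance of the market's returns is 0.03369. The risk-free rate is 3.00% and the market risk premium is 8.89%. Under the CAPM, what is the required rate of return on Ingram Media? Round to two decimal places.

6.70%

β = Cov(R_i, R_m) / Var(R_m) = 0.01401 / 0.03369 = 0.4159
E(R) = R_f + β × MRP = 3.00% + 0.4159 × 8.89% = 6.70%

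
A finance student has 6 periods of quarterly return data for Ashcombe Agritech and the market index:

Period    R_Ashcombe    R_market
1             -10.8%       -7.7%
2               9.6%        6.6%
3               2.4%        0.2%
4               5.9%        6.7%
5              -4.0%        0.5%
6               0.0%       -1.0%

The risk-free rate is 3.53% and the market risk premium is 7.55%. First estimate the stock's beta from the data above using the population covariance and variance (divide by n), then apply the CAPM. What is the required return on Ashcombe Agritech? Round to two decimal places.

13.04%

Mean R_i = (-10.8 + 9.6 + 2.4 + 5.9 − 4.0 + 0.0) / 6 = 0.5167%
Mean R_m = (-7.7 + 6.6 + 0.2 + 6.7 + 0.5 − 1.0) / 6 = 0.8833%
Σ(R_i − R̄_i)(R_m − R̄_m) = 181.7917  ⇒  Cov = 181.7917 / 6 = 30.2986
Σ(R_m − R̄_m)² = 144.3483  ⇒  Var(R_m) = 144.3483 / 6 = 24.0581
β = Cov / Var(R_m) = 30.2986 / 24.0581 = 1.2594
E(R) = R_f + β × MRP = 3.53% + 1.2594 × 7.55% = 13.04%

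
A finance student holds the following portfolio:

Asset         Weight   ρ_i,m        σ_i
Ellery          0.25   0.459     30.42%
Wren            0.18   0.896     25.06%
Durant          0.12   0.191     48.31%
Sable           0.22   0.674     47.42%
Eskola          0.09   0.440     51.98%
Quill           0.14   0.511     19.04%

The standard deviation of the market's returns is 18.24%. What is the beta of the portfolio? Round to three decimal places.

β_Ellery = 0.459 × 30.42% / 18.24% = 0.7655
β_Wren = 0.896 × 25.06% / 18.24% = 1.2310
β_Durant = 0.191 × 48.31% / 18.24% = 0.5059
β_Sable = 0.674 × 47.42% / 18.24% = 1.7523
β_Eskola = 0.440 × 51.98% / 18.24% = 1.2539
β_Quill = 0.511 × 19.04% / 18.24% = 0.5334
β_P = Σ w_i β_i = 0.25×0.7655 + 0.18×1.2310 + 0.12×0.5059 + 0.22×1.7523 + 0.09×1.2539 + 0.14×0.5334 = 1.0467

1.047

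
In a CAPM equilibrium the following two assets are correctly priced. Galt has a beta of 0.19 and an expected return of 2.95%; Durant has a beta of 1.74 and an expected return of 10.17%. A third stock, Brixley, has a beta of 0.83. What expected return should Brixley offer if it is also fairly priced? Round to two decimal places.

MRP (SML slope) = (10.17% − 2.95%) / (1.74 − 0.19) = 7.22% / 1.55 = 4.6581%
R_f (intercept) = 2.95% − 0.19 × 4.6581% = 2.0650%
E(R_Brixley) = R_f + β × MRP = 2.0650% + 0.83 × 4.6581% = 5.93%

5.93%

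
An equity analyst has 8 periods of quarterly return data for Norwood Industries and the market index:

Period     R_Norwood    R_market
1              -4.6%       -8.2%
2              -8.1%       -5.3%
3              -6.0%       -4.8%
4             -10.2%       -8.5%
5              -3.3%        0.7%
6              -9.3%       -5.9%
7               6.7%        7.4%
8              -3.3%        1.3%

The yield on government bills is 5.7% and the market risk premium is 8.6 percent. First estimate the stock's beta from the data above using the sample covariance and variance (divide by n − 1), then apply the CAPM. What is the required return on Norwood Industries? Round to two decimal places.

13.04%

Mean R_i = (-4.6 − 8.1 − 6.0 − 10.2 − 3.3 − 9.3 + 6.7 − 3.3) / 8 = -4.7625%
Mean R_m = (-8.2 − 5.3 − 4.8 − 8.5 + 0.7 − 5.9 + 7.4 + 1.3) / 8 = -2.9125%
Σ(R_i − R̄_i)(R_m − R̄_m) = 183.0338  ⇒  Cov = 183.0338 / 7 = 26.1477
Σ(R_m − R̄_m)² = 214.5088  ⇒  Var(R_m) = 214.5088 / 7 = 30.6441
β = Cov / Var(R_m) = 26.1477 / 30.6441 = 0.8533
E(R) = R_f + β × MRP = 5.7% + 0.8533 × 8.6% = 13.04%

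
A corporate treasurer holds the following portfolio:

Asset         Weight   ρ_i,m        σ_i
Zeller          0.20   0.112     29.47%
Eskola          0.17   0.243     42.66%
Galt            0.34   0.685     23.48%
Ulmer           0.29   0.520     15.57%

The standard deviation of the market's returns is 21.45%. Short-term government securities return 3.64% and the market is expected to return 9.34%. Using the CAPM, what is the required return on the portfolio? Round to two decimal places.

β_Zeller = 0.112 × 29.47% / 21.45% = 0.1539
β_Eskola = 0.243 × 42.66% / 21.45% = 0.4833
β_Galt = 0.685 × 23.48% / 21.45% = 0.7498
β_Ulmer = 0.520 × 15.57% / 21.45% = 0.3775
β_P = Σ w_i β_i = 0.20×0.1539 + 0.17×0.4833 + 0.34×0.7498 + 0.29×0.3775 = 0.4773
MRP = 9.34% − 3.64% = 5.70%
E(R_P) = R_f + β_P × MRP = 3.64% + 0.4773 × 5.70% = 6.36%

6.36%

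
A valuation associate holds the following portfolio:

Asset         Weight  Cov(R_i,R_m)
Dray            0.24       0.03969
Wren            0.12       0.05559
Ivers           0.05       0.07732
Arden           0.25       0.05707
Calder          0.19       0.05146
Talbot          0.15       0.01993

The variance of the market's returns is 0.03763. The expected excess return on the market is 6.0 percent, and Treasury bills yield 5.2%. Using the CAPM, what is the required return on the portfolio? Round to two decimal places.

12.71%

β_Dray = 0.03969 / 0.03763 = 1.0547
β_Wren = 0.05559 / 0.03763 = 1.4773
β_Ivers = 0.07732 / 0.03763 = 2.0547
β_Arden = 0.05707 / 0.03763 = 1.5166
β_Calder = 0.05146 / 0.03763 = 1.3675
β_Talbot = 0.01993 / 0.03763 = 0.5296
β_P = Σ w_i β_i = 0.24×1.0547 + 0.12×1.4773 + 0.05×2.0547 + 0.25×1.5166 + 0.19×1.3675 + 0.15×0.5296 = 1.2516
E(R_P) = R_f + β_P × MRP = 5.2% + 1.2516 × 6.0% = 12.71%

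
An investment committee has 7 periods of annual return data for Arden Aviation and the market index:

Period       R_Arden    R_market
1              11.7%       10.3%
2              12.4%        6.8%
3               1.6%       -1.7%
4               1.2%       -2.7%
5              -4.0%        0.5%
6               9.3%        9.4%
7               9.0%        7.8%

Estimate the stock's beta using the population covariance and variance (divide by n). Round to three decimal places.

Mean R_i = (11.7 + 12.4 + 1.6 + 1.2 − 4.0 + 9.3 + 9.0) / 7 = 5.8857%
Mean R_m = (10.3 + 6.8 − 1.7 − 2.7 + 0.5 + 9.4 + 7.8) / 7 = 4.3429%
Σ(R_i − R̄_i)(R_m − R̄_m) = 175.5643  ⇒  Cov = 175.5643 / 7 = 25.0806
Σ(R_m − R̄_m)² = 179.9371  ⇒  Var(R_m) = 179.9371 / 7 = 25.7053
β = Cov / Var(R_m) = 25.0806 / 25.7053 = 0.9757

0.976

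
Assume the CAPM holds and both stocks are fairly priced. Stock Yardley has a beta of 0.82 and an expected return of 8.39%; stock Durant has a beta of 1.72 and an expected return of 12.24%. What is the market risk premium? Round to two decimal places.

Both satisfy E(R) = R_f + β·MRP, so the slope of the SML is
MRP = (12.24% − 8.39%) / (1.72 − 0.82) = 3.85% / 0.90 = 4.2778%

4.28%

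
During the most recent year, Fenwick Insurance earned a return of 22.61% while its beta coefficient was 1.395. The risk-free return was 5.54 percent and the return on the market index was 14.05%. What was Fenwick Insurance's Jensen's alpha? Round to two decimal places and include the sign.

Market excess return = 14.05% − 5.54% = 8.51%
CAPM benchmark = R_f + β(R_m − R_f) = 5.54% + 1.395 × 8.51% = 17.41145%
α = actual − benchmark = 22.61% − 17.41145% = +5.20%

+5.20%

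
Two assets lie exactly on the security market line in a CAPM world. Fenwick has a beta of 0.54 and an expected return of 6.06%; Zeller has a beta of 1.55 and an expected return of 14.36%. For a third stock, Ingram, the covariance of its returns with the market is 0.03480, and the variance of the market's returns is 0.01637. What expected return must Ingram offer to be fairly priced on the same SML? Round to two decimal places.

19.09%

MRP = (14.36% − 6.06%) / (1.55 − 0.54) = 8.2178%
R_f = 6.06% − 0.54 × 8.2178% = 1.6224%
β_Ingram = Cov / Var(R_m) = 0.03480 / 0.01637 = 2.1258
E(R_Ingram) = R_f + β × MRP = 1.6224% + 2.1258 × 8.2178% = 19.09%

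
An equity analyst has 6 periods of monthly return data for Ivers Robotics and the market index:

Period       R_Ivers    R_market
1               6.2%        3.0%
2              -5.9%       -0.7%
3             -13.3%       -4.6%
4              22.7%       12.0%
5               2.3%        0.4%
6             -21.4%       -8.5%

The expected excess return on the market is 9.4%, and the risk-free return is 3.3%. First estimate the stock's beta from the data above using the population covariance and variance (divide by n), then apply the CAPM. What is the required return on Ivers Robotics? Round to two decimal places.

23.94%

Mean R_i = (6.2 − 5.9 − 13.3 + 22.7 + 2.3 − 21.4) / 6 = -1.5667%
Mean R_m = (3.0 − 0.7 − 4.6 + 12.0 + 0.4 − 8.5) / 6 = 0.2667%
Σ(R_i − R̄_i)(R_m − R̄_m) = 541.6367  ⇒  Cov = 541.6367 / 6 = 90.2728
Σ(R_m − R̄_m)² = 246.6333  ⇒  Var(R_m) = 246.6333 / 6 = 41.1056
β = Cov / Var(R_m) = 90.2728 / 41.1056 = 2.1961
E(R) = R_f + β × MRP = 3.3% + 2.1961 × 9.4% = 23.94%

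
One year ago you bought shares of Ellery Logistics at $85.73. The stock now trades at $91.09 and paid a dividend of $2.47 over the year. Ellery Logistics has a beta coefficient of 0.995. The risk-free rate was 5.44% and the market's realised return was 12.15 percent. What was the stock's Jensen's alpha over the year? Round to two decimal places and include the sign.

-2.98%

Realised HPR = (P1 + D1 − P0) / P0 = (91.09 + 2.47 − 85.73) / 85.73 = 7.83 / 85.73 = 9.1333%
MRP = 12.15% − 5.44% = 6.71%
CAPM required = R_f + β·MRP = 5.44% + 0.995 × 6.71% = 12.11645%
α = realised − required = 9.1333% − 12.11645% = -2.98%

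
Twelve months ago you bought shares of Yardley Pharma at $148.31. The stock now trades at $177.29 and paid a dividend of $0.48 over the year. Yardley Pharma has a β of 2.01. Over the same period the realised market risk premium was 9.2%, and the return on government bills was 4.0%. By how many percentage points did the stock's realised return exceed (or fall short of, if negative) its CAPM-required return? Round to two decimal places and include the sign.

Realised HPR = (P1 + D1 − P0) / P0 = (177.29 + 0.48 − 148.31) / 148.31 = 29.46 / 148.31 = 19.8638%
CAPM required = R_f + β·MRP = 4.0% + 2.01 × 9.2% = 22.4920%
α = realised − required = 19.8638% − 22.4920% = -2.63%

-2.63%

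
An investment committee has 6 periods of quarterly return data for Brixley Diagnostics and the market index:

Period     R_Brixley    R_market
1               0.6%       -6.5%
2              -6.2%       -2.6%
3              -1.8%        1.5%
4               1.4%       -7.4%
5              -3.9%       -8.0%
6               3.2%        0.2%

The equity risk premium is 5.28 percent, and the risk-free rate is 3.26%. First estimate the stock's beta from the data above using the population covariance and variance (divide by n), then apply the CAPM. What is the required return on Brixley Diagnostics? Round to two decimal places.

3.61%

Mean R_i = (0.6 − 6.2 − 1.8 + 1.4 − 3.9 + 3.2) / 6 = -1.1167%
Mean R_m = (-6.5 − 2.6 + 1.5 − 7.4 − 8.0 + 0.2) / 6 = -3.8000%
Σ(R_i − R̄_i)(R_m − R̄_m) = 5.5400  ⇒  Cov = 5.5400 / 6 = 0.9233
Σ(R_m − R̄_m)² = 83.4200  ⇒  Var(R_m) = 83.4200 / 6 = 13.9033
β = Cov / Var(R_m) = 0.9233 / 13.9033 = 0.0664
E(R) = R_f + β × MRP = 3.26% + 0.0664 × 5.28% = 3.61%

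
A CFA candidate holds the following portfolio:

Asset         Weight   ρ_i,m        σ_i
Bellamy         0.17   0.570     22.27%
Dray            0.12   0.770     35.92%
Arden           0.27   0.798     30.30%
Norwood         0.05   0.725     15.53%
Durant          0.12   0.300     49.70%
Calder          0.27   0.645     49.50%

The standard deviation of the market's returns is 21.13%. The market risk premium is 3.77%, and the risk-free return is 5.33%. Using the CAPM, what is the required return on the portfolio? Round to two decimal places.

β_Bellamy = 0.570 × 22.27% / 21.13% = 0.6008
β_Dray = 0.770 × 35.92% / 21.13% = 1.3090
β_Arden = 0.798 × 30.30% / 21.13% = 1.1443
β_Norwood = 0.725 × 15.53% / 21.13% = 0.5329
β_Durant = 0.300 × 49.70% / 21.13% = 0.7056
β_Calder = 0.645 × 49.50% / 21.13% = 1.5110
β_P = Σ w_i β_i = 0.17×0.6008 + 0.12×1.3090 + 0.27×1.1443 + 0.05×0.5329 + 0.12×0.7056 + 0.27×1.5110 = 1.0875
E(R_P) = R_f + β_P × MRP = 5.33% + 1.0875 × 3.77% = 9.43%

9.43%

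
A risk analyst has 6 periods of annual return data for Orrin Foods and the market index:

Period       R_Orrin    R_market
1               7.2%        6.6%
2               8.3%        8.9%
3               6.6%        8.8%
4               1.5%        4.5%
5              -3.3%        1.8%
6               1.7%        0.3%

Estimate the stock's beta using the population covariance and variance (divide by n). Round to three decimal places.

Mean R_i = (7.2 + 8.3 + 6.6 + 1.5 − 3.3 + 1.7) / 6 = 3.6667%
Mean R_m = (6.6 + 8.9 + 8.8 + 4.5 + 1.8 + 0.3) / 6 = 5.1500%
Σ(R_i − R̄_i)(R_m − R̄_m) = 67.4900  ⇒  Cov = 67.4900 / 6 = 11.2483
Σ(R_m − R̄_m)² = 64.6550  ⇒  Var(R_m) = 64.6550 / 6 = 10.7758
β = Cov / Var(R_m) = 11.2483 / 10.7758 = 1.0438

1.044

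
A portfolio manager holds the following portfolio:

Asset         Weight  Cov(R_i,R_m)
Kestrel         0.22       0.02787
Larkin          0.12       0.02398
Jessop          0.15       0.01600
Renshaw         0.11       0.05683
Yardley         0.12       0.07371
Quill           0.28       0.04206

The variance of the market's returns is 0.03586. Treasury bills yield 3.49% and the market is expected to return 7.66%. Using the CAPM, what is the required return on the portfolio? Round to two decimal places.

β_Kestrel = 0.02787 / 0.03586 = 0.7772
β_Larkin = 0.02398 / 0.03586 = 0.6687
β_Jessop = 0.01600 / 0.03586 = 0.4462
β_Renshaw = 0.05683 / 0.03586 = 1.5848
β_Yardley = 0.07371 / 0.03586 = 2.0555
β_Quill = 0.04206 / 0.03586 = 1.1729
β_P = Σ w_i β_i = 0.22×0.7772 + 0.12×0.6687 + 0.15×0.4462 + 0.11×1.5848 + 0.12×2.0555 + 0.28×1.1729 = 1.0676
MRP = 7.66% − 3.49% = 4.17%
E(R_P) = R_f + β_P × MRP = 3.49% + 1.0676 × 4.17% = 7.94%

7.94%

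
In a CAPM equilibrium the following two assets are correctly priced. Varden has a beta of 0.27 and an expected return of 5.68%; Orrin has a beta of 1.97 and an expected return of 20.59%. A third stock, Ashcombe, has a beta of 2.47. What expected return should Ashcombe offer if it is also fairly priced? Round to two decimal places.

24.98%

MRP (SML slope) = (20.59% − 5.68%) / (1.97 − 0.27) = 14.91% / 1.70 = 8.7706%
R_f (intercept) = 5.68% − 0.27 × 8.7706% = 3.3119%
E(R_Ashcombe) = R_f + β × MRP = 3.3119% + 2.47 × 8.7706% = 24.98%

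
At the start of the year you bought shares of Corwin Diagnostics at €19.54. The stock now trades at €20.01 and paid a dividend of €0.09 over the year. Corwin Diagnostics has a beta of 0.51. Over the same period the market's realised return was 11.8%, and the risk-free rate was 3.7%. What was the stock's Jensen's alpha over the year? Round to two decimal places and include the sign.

-4.97%

Realised HPR = (P1 + D1 − P0) / P0 = (20.01 + 0.09 − 19.54) / 19.54 = 0.56 / 19.54 = 2.8659%
MRP = 11.8% − 3.7% = 8.10%
CAPM required = R_f + β·MRP = 3.7% + 0.51 × 8.1% = 7.8310%
α = realised − required = 2.8659% − 7.8310% = -4.97%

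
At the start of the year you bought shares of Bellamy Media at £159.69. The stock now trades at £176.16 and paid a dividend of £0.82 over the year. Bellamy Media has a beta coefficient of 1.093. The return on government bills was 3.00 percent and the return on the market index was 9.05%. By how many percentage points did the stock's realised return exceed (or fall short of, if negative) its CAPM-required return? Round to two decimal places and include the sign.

Realised HPR = (P1 + D1 − P0) / P0 = (176.16 + 0.82 − 159.69) / 159.69 = 17.29 / 159.69 = 10.8272%
MRP = 9.05% − 3.00% = 6.05%
CAPM required = R_f + β·MRP = 3.00% + 1.093 × 6.05% = 9.61265%
α = realised − required = 10.8272% − 9.61265% = +1.21%

+1.21%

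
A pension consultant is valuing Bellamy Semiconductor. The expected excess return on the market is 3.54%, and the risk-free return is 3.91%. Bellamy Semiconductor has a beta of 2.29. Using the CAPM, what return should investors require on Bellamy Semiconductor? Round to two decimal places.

12.02%

E(R) = R_f + β × MRP = 3.91% + 2.29 × 3.54% = 12.02%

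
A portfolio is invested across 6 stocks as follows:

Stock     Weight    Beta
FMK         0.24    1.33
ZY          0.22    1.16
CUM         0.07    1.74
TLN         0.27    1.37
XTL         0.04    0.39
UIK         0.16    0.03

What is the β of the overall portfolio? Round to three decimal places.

1.087

β_P = Σ w_i β_i = 0.24×1.33 + 0.22×1.16 + 0.07×1.74 + 0.27×1.37 + 0.04×0.39 + 0.16×0.03 = 1.0865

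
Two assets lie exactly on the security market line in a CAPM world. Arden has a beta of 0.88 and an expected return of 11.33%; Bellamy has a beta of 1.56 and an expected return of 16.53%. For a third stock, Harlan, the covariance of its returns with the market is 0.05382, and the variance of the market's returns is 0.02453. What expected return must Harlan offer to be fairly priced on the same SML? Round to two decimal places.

21.38%

MRP = (16.53% − 11.33%) / (1.56 − 0.88) = 7.6471%
R_f = 11.33% − 0.88 × 7.6471% = 4.6006%
β_Harlan = Cov / Var(R_m) = 0.05382 / 0.02453 = 2.1940
E(R_Harlan) = R_f + β × MRP = 4.6006% + 2.1940 × 7.6471% = 21.38%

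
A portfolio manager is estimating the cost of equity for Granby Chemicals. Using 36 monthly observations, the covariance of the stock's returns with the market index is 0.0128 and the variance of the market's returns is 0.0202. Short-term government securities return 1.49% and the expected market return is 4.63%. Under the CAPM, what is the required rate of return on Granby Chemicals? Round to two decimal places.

3.48%

β = Cov(R_i, R_m) / Var(R_m) = 0.0128 / 0.0202 = 0.6337
MRP = 4.63% − 1.49% = 3.14%
E(R) = R_f + β × MRP = 1.49% + 0.6337 × 3.14% = 3.48%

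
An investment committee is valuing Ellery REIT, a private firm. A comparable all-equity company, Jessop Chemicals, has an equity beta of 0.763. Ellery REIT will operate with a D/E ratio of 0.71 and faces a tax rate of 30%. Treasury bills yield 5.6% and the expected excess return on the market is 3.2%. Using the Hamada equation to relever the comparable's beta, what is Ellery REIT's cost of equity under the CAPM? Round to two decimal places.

β_L = β_U × [1 + (1 − t)(D/E)] = 0.763 × [1 + (1 − 0.30) × 0.71]
    = 0.763 × [1 + 0.70 × 0.71] = 0.763 × 1.4970 = 1.1422
E(R) = R_f + β_L × MRP = 5.6% + 1.1422 × 3.2% = 9.26%

9.26%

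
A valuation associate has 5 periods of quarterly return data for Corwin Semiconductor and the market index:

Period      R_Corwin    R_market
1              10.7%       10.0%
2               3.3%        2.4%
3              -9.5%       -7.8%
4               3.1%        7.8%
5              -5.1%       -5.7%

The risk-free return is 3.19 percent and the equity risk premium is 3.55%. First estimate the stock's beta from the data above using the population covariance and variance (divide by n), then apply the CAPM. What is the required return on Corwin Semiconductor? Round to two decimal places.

Mean R_i = (10.7 + 3.3 − 9.5 + 3.1 − 5.1) / 5 = 0.5000%
Mean R_m = (10.0 + 2.4 − 7.8 + 7.8 − 5.7) / 5 = 1.3400%
Σ(R_i − R̄_i)(R_m − R̄_m) = 238.9200  ⇒  Cov = 238.9200 / 5 = 47.7840
Σ(R_m − R̄_m)² = 250.9520  ⇒  Var(R_m) = 250.9520 / 5 = 50.1904
β = Cov / Var(R_m) = 47.7840 / 50.1904 = 0.9521
E(R) = R_f + β × MRP = 3.19% + 0.9521 × 3.55% = 6.57%

6.57%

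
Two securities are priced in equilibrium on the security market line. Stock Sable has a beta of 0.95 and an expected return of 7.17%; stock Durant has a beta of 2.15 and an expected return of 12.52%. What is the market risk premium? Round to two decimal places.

4.46%

Both satisfy E(R) = R_f + β·MRP, so the slope of the SML is
MRP = (12.52% − 7.17%) / (2.15 − 0.95) = 5.35% / 1.20 = 4.4583%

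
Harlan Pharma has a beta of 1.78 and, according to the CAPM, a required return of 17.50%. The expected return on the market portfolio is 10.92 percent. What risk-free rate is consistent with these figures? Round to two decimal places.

2.48%

E(R) = R_f + β(E(R_m) − R_f) = R_f(1 − β) + β·E(R_m)
17.50% = R_f × (1 − 1.78) + 1.78 × 10.92%
17.50% = R_f × -0.78 + 19.4376%
R_f = (17.50% − 19.4376%) / -0.78 = 2.48%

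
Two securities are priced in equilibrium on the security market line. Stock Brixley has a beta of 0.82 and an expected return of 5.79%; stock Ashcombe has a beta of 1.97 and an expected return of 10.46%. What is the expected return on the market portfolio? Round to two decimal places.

6.52%

Both satisfy E(R) = R_f + β·MRP, so the slope of the SML is
MRP = (10.46% − 5.79%) / (1.97 − 0.82) = 4.67% / 1.15 = 4.0609%
R_f = E(R_Brixley) − β_Brixley·MRP = 5.79% − 0.82 × 4.0609% = 2.4601%
E(R_m) = R_f + MRP = 2.4601% + 4.0609% = 6.52%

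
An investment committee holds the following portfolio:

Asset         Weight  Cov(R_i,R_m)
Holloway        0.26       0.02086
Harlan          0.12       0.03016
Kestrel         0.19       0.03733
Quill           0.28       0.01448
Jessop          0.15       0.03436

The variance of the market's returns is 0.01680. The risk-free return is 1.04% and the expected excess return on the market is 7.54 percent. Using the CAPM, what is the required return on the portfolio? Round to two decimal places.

12.41%

β_Holloway = 0.02086 / 0.01680 = 1.2417
β_Harlan = 0.03016 / 0.01680 = 1.7952
β_Kestrel = 0.03733 / 0.01680 = 2.2220
β_Quill = 0.01448 / 0.01680 = 0.8619
β_Jessop = 0.03436 / 0.01680 = 2.0452
β_P = Σ w_i β_i = 0.26×1.2417 + 0.12×1.7952 + 0.19×2.2220 + 0.28×0.8619 + 0.15×2.0452 = 1.5086
E(R_P) = R_f + β_P × MRP = 1.04% + 1.5086 × 7.54% = 12.41%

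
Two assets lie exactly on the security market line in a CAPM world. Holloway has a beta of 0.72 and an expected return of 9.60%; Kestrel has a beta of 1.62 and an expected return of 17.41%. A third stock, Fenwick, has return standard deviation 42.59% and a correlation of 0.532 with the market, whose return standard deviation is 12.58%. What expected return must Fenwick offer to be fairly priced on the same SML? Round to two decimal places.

18.98%

MRP = (17.41% − 9.60%) / (1.62 − 0.72) = 8.6778%
R_f = 9.60% − 0.72 × 8.6778% = 3.3520%
β_Fenwick = ρ·σ_i/σ_m = 0.532 × 42.59 / 12.58 = 1.8011
E(R_Fenwick) = R_f + β × MRP = 3.3520% + 1.8011 × 8.6778% = 18.98%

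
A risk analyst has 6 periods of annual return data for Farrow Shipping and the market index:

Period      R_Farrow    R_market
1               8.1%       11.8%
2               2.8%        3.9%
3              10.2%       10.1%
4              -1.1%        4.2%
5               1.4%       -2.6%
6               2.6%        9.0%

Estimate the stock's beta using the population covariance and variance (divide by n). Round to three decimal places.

0.561

Mean R_i = (8.1 + 2.8 + 10.2 − 1.1 + 1.4 + 2.6) / 6 = 4.0000%
Mean R_m = (11.8 + 3.9 + 10.1 + 4.2 − 2.6 + 9.0) / 6 = 6.0667%
Σ(R_i − R̄_i)(R_m − R̄_m) = 79.0600  ⇒  Cov = 79.0600 / 6 = 13.1767
Σ(R_m − R̄_m)² = 141.0333  ⇒  Var(R_m) = 141.0333 / 6 = 23.5056
β = Cov / Var(R_m) = 13.1767 / 23.5056 = 0.5606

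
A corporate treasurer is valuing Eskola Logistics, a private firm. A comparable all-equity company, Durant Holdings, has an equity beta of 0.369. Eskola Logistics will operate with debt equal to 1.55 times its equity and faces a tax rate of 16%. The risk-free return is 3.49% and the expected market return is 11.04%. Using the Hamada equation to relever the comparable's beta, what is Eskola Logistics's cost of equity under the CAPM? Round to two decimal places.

9.90%

β_L = β_U × [1 + (1 − t)(D/E)] = 0.369 × [1 + (1 − 0.16) × 1.55]
    = 0.369 × [1 + 0.84 × 1.55] = 0.369 × 2.3020 = 0.8494
MRP = 11.04% − 3.49% = 7.55%
E(R) = R_f + β_L × MRP = 3.49% + 0.8494 × 7.55% = 9.90%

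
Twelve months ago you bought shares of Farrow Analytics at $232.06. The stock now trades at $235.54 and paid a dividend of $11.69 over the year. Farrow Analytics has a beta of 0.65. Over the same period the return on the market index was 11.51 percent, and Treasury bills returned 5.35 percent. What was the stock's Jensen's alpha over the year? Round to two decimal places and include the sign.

-2.82%

Realised HPR = (P1 + D1 − P0) / P0 = (235.54 + 11.69 − 232.06) / 232.06 = 15.17 / 232.06 = 6.5371%
MRP = 11.51% − 5.35% = 6.16%
CAPM required = R_f + β·MRP = 5.35% + 0.65 × 6.16% = 9.3540%
α = realised − required = 6.5371% − 9.3540% = -2.82%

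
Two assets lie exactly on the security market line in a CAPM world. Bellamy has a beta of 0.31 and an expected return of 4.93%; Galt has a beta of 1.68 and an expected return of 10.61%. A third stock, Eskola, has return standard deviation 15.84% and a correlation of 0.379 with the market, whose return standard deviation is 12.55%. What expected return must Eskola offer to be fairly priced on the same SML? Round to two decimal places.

MRP = (10.61% − 4.93%) / (1.68 − 0.31) = 4.1460%
R_f = 4.93% − 0.31 × 4.1460% = 3.6447%
β_Eskola = ρ·σ_i/σ_m = 0.379 × 15.84 / 12.55 = 0.4784
E(R_Eskola) = R_f + β × MRP = 3.6447% + 0.4784 × 4.1460% = 5.63%

5.63%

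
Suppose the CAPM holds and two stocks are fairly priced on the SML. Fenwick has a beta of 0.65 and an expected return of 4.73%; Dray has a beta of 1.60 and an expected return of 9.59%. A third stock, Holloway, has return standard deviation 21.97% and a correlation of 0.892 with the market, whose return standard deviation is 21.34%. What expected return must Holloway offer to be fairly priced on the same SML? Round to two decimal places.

MRP = (9.59% − 4.73%) / (1.60 − 0.65) = 5.1158%
R_f = 4.73% − 0.65 × 5.1158% = 1.4047%
β_Holloway = ρ·σ_i/σ_m = 0.892 × 21.97 / 21.34 = 0.9183
E(R_Holloway) = R_f + β × MRP = 1.4047% + 0.9183 × 5.1158% = 6.10%

6.10%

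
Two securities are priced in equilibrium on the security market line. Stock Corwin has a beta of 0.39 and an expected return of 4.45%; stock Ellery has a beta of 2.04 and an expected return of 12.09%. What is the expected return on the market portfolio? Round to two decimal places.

Both satisfy E(R) = R_f + β·MRP, so the slope of the SML is
MRP = (12.09% − 4.45%) / (2.04 − 0.39) = 7.64% / 1.65 = 4.6303%
R_f = E(R_Corwin) − β_Corwin·MRP = 4.45% − 0.39 × 4.6303% = 2.6442%
E(R_m) = R_f + MRP = 2.6442% + 4.6303% = 7.27%

7.27%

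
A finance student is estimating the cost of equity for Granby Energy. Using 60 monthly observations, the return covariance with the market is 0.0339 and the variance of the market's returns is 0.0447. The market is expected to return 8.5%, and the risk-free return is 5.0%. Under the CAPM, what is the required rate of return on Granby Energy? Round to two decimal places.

β = Cov(R_i, R_m) / Var(R_m) = 0.0339 / 0.0447 = 0.7584
MRP = 8.5% − 5.0% = 3.50%
E(R) = R_f + β × MRP = 5.0% + 0.7584 × 3.5% = 7.65%

7.65%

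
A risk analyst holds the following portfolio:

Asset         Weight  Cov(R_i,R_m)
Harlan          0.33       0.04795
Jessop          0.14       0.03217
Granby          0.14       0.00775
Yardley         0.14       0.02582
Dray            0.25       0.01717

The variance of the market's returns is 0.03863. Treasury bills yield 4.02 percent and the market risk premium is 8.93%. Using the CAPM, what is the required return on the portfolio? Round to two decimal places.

β_Harlan = 0.04795 / 0.03863 = 1.2413
β_Jessop = 0.03217 / 0.03863 = 0.8328
β_Granby = 0.00775 / 0.03863 = 0.2006
β_Yardley = 0.02582 / 0.03863 = 0.6684
β_Dray = 0.01717 / 0.03863 = 0.4445
β_P = Σ w_i β_i = 0.33×1.2413 + 0.14×0.8328 + 0.14×0.2006 + 0.14×0.6684 + 0.25×0.4445 = 0.7590
E(R_P) = R_f + β_P × MRP = 4.02% + 0.7590 × 8.93% = 10.80%

10.80%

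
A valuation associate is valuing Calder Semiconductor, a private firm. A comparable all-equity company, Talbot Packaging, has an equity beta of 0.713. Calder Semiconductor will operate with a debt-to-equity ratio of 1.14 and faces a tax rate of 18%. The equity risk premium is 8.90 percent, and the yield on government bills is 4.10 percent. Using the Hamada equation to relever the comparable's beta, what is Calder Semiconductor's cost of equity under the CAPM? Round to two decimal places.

β_L = β_U × [1 + (1 − t)(D/E)] = 0.713 × [1 + (1 − 0.18) × 1.14]
    = 0.713 × [1 + 0.82 × 1.14] = 0.713 × 1.9348 = 1.3795
E(R) = R_f + β_L × MRP = 4.10% + 1.3795 × 8.90% = 16.38%

16.38%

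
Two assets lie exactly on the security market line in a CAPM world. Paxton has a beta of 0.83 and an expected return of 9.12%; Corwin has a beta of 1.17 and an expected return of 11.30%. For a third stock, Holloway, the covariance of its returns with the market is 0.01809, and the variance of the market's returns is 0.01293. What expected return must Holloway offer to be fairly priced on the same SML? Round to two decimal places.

12.77%

MRP = (11.30% − 9.12%) / (1.17 − 0.83) = 6.4118%
R_f = 9.12% − 0.83 × 6.4118% = 3.7982%
β_Holloway = Cov / Var(R_m) = 0.01809 / 0.01293 = 1.3991
E(R_Holloway) = R_f + β × MRP = 3.7982% + 1.3991 × 6.4118% = 12.77%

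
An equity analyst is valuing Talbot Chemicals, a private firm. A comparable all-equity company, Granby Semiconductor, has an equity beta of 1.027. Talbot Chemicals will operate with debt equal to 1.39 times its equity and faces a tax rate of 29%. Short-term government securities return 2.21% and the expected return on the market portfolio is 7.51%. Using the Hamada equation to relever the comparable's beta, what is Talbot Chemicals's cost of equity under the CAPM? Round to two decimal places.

13.02%

β_L = β_U × [1 + (1 − t)(D/E)] = 1.027 × [1 + (1 − 0.29) × 1.39]
    = 1.027 × [1 + 0.71 × 1.39] = 1.027 × 1.9869 = 2.0405
MRP = 7.51% − 2.21% = 5.30%
E(R) = R_f + β_L × MRP = 2.21% + 2.0405 × 5.30% = 13.02%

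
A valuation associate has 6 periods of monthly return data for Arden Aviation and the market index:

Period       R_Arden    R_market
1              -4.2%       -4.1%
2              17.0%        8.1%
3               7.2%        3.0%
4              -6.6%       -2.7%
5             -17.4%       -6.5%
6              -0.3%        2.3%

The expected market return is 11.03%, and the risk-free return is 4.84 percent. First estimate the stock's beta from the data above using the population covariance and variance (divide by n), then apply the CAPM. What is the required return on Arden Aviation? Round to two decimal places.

Mean R_i = (-4.2 + 17.0 + 7.2 − 6.6 − 17.4 − 0.3) / 6 = -0.7167%
Mean R_m = (-4.1 + 8.1 + 3.0 − 2.7 − 6.5 + 2.3) / 6 = 0.0167%
Σ(R_i − R̄_i)(R_m − R̄_m) = 306.8217  ⇒  Cov = 306.8217 / 6 = 51.1370
Σ(R_m − R̄_m)² = 146.2483  ⇒  Var(R_m) = 146.2483 / 6 = 24.3747
β = Cov / Var(R_m) = 51.1370 / 24.3747 = 2.0980
MRP = 11.03% − 4.84% = 6.19%
E(R) = R_f + β × MRP = 4.84% + 2.0980 × 6.19% = 17.83%

17.83%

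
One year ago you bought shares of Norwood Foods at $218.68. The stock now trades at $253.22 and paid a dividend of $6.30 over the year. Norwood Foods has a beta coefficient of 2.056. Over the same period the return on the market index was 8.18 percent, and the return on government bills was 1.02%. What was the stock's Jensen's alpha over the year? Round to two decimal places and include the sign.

+2.93%

Realised HPR = (P1 + D1 − P0) / P0 = (253.22 + 6.30 − 218.68) / 218.68 = 40.84 / 218.68 = 18.6757%
MRP = 8.18% − 1.02% = 7.16%
CAPM required = R_f + β·MRP = 1.02% + 2.056 × 7.16% = 15.74096%
α = realised − required = 18.6757% − 15.74096% = +2.93%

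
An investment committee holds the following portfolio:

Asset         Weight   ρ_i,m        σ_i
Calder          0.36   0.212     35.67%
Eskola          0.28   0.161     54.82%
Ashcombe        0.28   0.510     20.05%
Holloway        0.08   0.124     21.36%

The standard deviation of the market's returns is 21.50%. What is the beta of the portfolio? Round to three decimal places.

β_Calder = 0.212 × 35.67% / 21.50% = 0.3517
β_Eskola = 0.161 × 54.82% / 21.50% = 0.4105
β_Ashcombe = 0.510 × 20.05% / 21.50% = 0.4756
β_Holloway = 0.124 × 21.36% / 21.50% = 0.1232
β_P = Σ w_i β_i = 0.36×0.3517 + 0.28×0.4105 + 0.28×0.4756 + 0.08×0.1232 = 0.3846

0.385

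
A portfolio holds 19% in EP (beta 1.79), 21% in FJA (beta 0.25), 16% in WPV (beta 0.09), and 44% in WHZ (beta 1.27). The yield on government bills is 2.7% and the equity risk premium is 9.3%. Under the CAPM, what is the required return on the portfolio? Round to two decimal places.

β_P = Σ w_i β_i = 0.19×1.79 + 0.21×0.25 + 0.16×0.09 + 0.44×1.27 = 0.9658
E(R_P) = R_f + β_P × MRP = 2.7% + 0.9658 × 9.3% = 11.68%

11.68%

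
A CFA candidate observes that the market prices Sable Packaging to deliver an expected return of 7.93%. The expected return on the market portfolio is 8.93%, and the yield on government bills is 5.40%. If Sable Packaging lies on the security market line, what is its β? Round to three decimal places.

0.717

MRP = 8.93% − 5.40% = 3.53%
β = (E(R) − R_f) / MRP = (7.93% − 5.40%) / 3.53% = 2.53% / 3.53% = 0.717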